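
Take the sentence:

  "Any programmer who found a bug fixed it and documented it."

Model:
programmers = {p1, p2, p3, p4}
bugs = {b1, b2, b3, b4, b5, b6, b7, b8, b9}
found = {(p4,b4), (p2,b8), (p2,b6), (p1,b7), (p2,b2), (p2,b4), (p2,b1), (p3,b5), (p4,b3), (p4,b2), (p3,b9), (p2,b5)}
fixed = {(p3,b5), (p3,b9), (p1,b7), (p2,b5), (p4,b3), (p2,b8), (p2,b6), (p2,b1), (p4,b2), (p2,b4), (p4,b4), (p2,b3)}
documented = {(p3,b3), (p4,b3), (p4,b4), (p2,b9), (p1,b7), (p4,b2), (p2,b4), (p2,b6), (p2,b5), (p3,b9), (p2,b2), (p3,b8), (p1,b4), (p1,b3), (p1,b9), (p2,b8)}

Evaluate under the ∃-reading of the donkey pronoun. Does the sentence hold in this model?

"it" takes "a bug" as antecedent — a donkey pronoun bound across the clause boundary.
Weak reading: every programmer p with some found-bug has at least one found-bug b such that fixed(p,b) ∧ documented(p,b).
Per programmer: p1:✓  p2:✓  p3:✓  p4:✓
Every programmer in the restrictor has a witness.

True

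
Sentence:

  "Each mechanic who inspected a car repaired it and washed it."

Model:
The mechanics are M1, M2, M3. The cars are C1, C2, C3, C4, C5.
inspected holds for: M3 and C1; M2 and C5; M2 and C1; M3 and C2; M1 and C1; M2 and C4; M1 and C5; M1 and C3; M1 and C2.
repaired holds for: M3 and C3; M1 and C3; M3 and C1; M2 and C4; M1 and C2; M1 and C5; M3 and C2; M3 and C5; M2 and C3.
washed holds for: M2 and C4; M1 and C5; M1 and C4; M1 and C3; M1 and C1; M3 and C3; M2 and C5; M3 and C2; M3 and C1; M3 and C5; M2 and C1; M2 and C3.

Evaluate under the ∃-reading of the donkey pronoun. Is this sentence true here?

"it" takes "a car" as antecedent — a donkey pronoun bound across the clause boundary.
Weak reading: every mechanic m with some inspected-car has at least one inspected-car c such that repaired(m,c) ∧ washed(m,c).
Per mechanic: M1:✓  M2:✓  M3:✓
Every mechanic in the restrictor has a witness.

True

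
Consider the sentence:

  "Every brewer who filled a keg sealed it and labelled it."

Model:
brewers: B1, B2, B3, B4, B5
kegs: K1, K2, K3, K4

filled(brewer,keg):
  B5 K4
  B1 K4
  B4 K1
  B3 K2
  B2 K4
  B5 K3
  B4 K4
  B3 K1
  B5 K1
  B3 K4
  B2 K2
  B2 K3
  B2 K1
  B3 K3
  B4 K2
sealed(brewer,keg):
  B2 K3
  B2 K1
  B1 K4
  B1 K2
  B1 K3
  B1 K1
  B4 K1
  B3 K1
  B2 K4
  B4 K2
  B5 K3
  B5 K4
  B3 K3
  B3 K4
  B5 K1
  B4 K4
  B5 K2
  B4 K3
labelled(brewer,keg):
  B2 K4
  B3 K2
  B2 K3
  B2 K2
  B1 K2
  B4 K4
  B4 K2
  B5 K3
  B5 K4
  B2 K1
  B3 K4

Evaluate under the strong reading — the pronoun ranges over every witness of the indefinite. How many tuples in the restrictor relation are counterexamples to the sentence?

7

"it" takes "a keg" as antecedent — a donkey pronoun bound across the clause boundary.
Strong reading: for every (b,k) with filled(b,k), sealed(b,k) ∧ labelled(b,k).
Restrictor pairs: (B1,K4) ✗  (B2,K1) ✓  (B2,K2) ✗  (B2,K3) ✓  (B2,K4) ✓  (B3,K1) ✗  (B3,K2) ✗  (B3,K3) ✗  (B3,K4) ✓  (B4,K1) ✗  (B4,K2) ✓  (B4,K4) ✓  (B5,K1) ✗  (B5,K3) ✓  (B5,K4) ✓
Counterexamples (restrictor pairs failing the scope): 7.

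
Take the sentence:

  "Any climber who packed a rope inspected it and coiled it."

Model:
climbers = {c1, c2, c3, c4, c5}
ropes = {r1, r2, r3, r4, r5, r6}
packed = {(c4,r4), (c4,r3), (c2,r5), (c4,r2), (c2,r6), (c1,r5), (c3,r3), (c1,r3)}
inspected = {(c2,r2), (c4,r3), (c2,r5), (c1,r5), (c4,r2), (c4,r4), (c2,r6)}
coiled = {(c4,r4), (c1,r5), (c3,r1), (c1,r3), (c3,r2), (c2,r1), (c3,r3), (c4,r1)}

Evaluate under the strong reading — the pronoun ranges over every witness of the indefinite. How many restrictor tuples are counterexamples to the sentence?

"it" takes "a rope" as antecedent — a donkey pronoun bound across the clause boundary.
Strong reading: for every (c,r) with packed(c,r), inspected(c,r) ∧ coiled(c,r).
Restrictor pairs: (c1,r3) ✗  (c1,r5) ✓  (c2,r5) ✗  (c2,r6) ✗  (c3,r3) ✗  (c4,r2) ✗  (c4,r3) ✗  (c4,r4) ✓
Counterexamples (restrictor pairs failing the scope): 6.

6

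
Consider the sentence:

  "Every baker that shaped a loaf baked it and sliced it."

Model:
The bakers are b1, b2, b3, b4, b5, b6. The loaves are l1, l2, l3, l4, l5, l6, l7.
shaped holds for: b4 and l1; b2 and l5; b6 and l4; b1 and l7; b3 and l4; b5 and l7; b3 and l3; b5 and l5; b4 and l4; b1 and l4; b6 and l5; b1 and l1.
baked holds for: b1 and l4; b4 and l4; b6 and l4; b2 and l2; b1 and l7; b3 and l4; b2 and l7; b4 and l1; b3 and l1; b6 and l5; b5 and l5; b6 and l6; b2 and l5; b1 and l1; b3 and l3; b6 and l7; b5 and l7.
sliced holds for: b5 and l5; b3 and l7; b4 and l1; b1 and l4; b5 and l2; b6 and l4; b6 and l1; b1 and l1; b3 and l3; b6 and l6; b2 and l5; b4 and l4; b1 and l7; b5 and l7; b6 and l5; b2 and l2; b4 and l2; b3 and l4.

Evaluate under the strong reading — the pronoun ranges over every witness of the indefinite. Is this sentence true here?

True

"it" takes "a loaf" as antecedent — a donkey pronoun bound across the clause boundary.
Strong reading: for every (b,l) with shaped(b,l), baked(b,l) ∧ sliced(b,l).
Restrictor pairs: (b1,l1) ✓  (b1,l4) ✓  (b1,l7) ✓  (b2,l5) ✓  (b3,l3) ✓  (b3,l4) ✓  (b4,l1) ✓  (b4,l4) ✓  (b5,l5) ✓  (b5,l7) ✓  (b6,l4) ✓  (b6,l5) ✓
Every restrictor pair satisfies the scope.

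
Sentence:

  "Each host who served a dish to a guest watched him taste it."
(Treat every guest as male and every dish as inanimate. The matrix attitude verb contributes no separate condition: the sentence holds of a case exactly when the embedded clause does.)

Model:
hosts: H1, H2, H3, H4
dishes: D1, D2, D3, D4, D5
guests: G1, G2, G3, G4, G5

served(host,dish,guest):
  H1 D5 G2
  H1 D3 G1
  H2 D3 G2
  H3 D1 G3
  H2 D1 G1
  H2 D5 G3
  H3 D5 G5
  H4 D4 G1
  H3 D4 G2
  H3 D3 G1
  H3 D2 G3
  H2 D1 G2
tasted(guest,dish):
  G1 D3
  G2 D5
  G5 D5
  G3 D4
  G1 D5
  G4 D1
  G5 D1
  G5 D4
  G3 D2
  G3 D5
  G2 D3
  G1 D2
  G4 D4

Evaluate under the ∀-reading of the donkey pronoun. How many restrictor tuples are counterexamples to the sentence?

5

"him" takes "a guest" as antecedent and "it" takes "a dish"; both are donkey pronouns co-varying with the restrictor.
Strong reading: for every (h,d,g) with served(h,d,g), tasted(g,d).
Restrictor triples: (H1,D3,G1)→tasted(G1,D3) ✓  (H1,D5,G2)→tasted(G2,D5) ✓  (H2,D1,G1)→tasted(G1,D1) ✗  (H2,D1,G2)→tasted(G2,D1) ✗  (H2,D3,G2)→tasted(G2,D3) ✓  (H2,D5,G3)→tasted(G3,D5) ✓  (H3,D1,G3)→tasted(G3,D1) ✗  (H3,D2,G3)→tasted(G3,D2) ✓  (H3,D3,G1)→tasted(G1,D3) ✓  (H3,D4,G2)→tasted(G2,D4) ✗  (H3,D5,G5)→tasted(G5,D5) ✓  (H4,D4,G1)→tasted(G1,D4) ✗
Counterexamples (restrictor triples failing the scope): 5.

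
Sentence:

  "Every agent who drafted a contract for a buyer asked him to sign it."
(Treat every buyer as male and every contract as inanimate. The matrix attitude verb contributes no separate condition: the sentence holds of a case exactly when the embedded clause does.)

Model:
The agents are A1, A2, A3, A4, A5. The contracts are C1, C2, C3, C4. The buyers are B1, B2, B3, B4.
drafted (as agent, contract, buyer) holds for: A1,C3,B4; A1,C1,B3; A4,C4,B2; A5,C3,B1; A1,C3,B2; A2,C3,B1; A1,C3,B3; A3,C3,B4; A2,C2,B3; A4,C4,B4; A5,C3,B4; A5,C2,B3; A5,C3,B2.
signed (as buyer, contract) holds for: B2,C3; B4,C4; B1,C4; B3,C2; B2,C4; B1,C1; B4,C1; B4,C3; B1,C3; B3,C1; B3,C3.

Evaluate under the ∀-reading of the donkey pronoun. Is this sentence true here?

True

"him" takes "a buyer" as antecedent and "it" takes "a contract"; both are donkey pronouns co-varying with the restrictor.
Strong reading: for every (a,c,b) with drafted(a,c,b), signed(b,c).
Restrictor triples: (A1,C1,B3)→signed(B3,C1) ✓  (A1,C3,B2)→signed(B2,C3) ✓  (A1,C3,B3)→signed(B3,C3) ✓  (A1,C3,B4)→signed(B4,C3) ✓  (A2,C2,B3)→signed(B3,C2) ✓  (A2,C3,B1)→signed(B1,C3) ✓  (A3,C3,B4)→signed(B4,C3) ✓  (A4,C4,B2)→signed(B2,C4) ✓  (A4,C4,B4)→signed(B4,C4) ✓  (A5,C2,B3)→signed(B3,C2) ✓  (A5,C3,B1)→signed(B1,C3) ✓  (A5,C3,B2)→signed(B2,C3) ✓  (A5,C3,B4)→signed(B4,C3) ✓
Every restrictor triple satisfies the scope.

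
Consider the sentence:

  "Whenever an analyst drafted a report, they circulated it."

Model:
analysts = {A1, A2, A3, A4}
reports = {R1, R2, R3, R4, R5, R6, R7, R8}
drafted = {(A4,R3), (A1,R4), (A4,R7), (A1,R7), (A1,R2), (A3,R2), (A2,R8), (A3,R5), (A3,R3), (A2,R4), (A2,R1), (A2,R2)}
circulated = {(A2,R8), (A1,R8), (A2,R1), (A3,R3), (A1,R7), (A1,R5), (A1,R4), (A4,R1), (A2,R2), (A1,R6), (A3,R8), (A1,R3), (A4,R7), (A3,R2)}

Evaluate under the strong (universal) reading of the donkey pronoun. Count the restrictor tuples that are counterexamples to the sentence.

"it" takes "a report" as antecedent — a donkey pronoun bound across the clause boundary.
Strong reading: for every (a,r) with drafted(a,r), circulated(a,r).
Restrictor pairs: (A1,R2) ✗  (A1,R4) ✓  (A1,R7) ✓  (A2,R1) ✓  (A2,R2) ✓  (A2,R4) ✗  (A2,R8) ✓  (A3,R2) ✓  (A3,R3) ✓  (A3,R5) ✗  (A4,R3) ✗  (A4,R7) ✓
Counterexamples (restrictor pairs failing the scope): 4.

4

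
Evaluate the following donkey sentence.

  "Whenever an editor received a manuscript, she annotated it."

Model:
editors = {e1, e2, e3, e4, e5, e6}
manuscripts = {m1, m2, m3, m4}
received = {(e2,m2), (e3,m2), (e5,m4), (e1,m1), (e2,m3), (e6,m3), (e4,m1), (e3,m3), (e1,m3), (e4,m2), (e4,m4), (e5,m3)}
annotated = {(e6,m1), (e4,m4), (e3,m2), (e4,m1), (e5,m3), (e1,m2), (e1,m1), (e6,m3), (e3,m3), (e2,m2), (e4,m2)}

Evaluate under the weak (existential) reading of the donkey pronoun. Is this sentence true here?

True

"it" takes "a manuscript" as antecedent — a donkey pronoun bound across the clause boundary.
Weak reading: every editor e with some received-manuscript has at least one received-manuscript m such that annotated(e,m).
Per editor: e1:✓  e2:✓  e3:✓  e4:✓  e5:✓  e6:✓
Every editor in the restrictor has a witness.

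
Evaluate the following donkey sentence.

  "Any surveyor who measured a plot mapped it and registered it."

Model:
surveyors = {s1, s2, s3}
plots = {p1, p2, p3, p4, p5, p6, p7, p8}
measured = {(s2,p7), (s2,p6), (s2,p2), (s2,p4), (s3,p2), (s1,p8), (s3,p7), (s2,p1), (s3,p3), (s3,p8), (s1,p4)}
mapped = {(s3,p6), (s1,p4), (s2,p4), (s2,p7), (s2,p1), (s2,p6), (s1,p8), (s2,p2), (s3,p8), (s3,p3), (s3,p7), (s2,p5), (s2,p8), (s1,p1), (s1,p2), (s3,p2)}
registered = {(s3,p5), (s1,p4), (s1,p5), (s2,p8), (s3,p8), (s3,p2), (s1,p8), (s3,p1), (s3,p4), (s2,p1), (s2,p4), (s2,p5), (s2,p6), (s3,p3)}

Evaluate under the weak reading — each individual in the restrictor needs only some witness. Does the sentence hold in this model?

"it" takes "a plot" as antecedent — a donkey pronoun bound across the clause boundary.
Weak reading: every surveyor s with some measured-plot has at least one measured-plot p such that mapped(s,p) ∧ registered(s,p).
Per surveyor: s1:✓  s2:✓  s3:✓
Every surveyor in the restrictor has a witness.

True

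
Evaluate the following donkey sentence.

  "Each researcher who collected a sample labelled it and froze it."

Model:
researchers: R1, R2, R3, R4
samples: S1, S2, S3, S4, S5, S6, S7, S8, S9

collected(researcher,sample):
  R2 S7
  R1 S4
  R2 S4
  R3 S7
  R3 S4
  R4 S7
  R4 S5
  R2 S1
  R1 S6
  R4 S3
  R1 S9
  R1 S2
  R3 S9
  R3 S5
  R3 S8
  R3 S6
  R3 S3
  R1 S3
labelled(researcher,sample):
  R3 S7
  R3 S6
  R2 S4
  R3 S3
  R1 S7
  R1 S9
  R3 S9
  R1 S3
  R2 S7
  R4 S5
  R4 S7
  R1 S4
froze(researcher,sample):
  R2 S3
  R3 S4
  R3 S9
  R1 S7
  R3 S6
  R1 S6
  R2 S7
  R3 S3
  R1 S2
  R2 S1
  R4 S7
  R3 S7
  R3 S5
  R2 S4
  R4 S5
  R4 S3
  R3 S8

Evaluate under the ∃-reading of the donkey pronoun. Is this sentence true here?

False

"it" takes "a sample" as antecedent — a donkey pronoun bound across the clause boundary.
Weak reading: every researcher r with some collected-sample has at least one collected-sample s such that labelled(r,s) ∧ froze(r,s).
Per researcher: R1:✗  R2:✓  R3:✓  R4:✓
R1 has no witness among its collected-samples.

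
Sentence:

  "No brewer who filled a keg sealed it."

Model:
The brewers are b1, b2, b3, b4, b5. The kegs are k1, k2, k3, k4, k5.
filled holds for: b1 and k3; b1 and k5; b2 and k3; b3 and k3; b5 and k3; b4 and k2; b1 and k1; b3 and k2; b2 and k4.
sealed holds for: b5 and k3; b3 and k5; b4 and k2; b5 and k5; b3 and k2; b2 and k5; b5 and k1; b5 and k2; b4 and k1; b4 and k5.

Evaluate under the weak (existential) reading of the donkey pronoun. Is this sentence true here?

"it" takes "a keg" as antecedent — a donkey pronoun bound across the clause boundary.
Truth condition: for no (b,k) with filled(b,k) does sealed(b,k) hold.
Restrictor pairs — does the scope hold? (b1,k1):fails  (b1,k3):fails  (b1,k5):fails  (b2,k3):fails  (b2,k4):fails  (b3,k2):holds  (b3,k3):fails  (b4,k2):holds  (b5,k3):holds
Scope holds for 3 pair(s), so the sentence is false.

False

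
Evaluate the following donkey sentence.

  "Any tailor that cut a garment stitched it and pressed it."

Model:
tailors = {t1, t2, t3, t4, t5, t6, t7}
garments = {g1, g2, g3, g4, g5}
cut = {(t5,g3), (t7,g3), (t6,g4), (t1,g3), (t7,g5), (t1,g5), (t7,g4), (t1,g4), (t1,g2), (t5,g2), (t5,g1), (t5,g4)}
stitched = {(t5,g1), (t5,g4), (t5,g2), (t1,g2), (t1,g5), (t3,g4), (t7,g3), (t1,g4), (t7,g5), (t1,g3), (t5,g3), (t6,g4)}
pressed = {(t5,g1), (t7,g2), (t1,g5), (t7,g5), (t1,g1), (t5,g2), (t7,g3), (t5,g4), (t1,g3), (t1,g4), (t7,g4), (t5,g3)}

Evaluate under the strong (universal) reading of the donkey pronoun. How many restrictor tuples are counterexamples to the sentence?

"it" takes "a garment" as antecedent — a donkey pronoun bound across the clause boundary.
Strong reading: for every (t,g) with cut(t,g), stitched(t,g) ∧ pressed(t,g).
Restrictor pairs: (t1,g2) ✗  (t1,g3) ✓  (t1,g4) ✓  (t1,g5) ✓  (t5,g1) ✓  (t5,g2) ✓  (t5,g3) ✓  (t5,g4) ✓  (t6,g4) ✗  (t7,g3) ✓  (t7,g4) ✗  (t7,g5) ✓
Counterexamples (restrictor pairs failing the scope): 3.

3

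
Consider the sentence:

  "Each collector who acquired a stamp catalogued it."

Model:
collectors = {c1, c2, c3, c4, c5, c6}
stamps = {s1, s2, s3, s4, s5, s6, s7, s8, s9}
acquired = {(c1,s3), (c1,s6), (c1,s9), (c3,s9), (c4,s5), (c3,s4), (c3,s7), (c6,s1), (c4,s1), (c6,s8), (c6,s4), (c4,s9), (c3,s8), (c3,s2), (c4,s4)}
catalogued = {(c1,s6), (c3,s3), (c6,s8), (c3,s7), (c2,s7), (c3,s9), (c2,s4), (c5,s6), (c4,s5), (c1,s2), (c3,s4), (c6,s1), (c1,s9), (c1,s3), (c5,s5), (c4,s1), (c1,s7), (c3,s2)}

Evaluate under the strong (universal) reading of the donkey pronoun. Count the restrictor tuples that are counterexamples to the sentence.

4

"it" takes "a stamp" as antecedent — a donkey pronoun bound across the clause boundary.
Strong reading: for every (c,s) with acquired(c,s), catalogued(c,s).
Restrictor pairs: (c1,s3) ✓  (c1,s6) ✓  (c1,s9) ✓  (c3,s2) ✓  (c3,s4) ✓  (c3,s7) ✓  (c3,s8) ✗  (c3,s9) ✓  (c4,s1) ✓  (c4,s4) ✗  (c4,s5) ✓  (c4,s9) ✗  (c6,s1) ✓  (c6,s4) ✗  (c6,s8) ✓
Counterexamples (restrictor pairs failing the scope): 4.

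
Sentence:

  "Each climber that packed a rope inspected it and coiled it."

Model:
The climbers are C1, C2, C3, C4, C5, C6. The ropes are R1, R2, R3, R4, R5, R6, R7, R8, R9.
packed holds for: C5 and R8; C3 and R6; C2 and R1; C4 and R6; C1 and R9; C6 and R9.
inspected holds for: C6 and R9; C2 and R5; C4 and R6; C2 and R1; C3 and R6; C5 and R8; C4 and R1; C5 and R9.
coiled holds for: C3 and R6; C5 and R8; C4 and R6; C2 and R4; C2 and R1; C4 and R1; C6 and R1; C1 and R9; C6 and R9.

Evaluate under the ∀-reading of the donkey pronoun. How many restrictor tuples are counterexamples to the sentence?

1

"it" takes "a rope" as antecedent — a donkey pronoun bound across the clause boundary.
Strong reading: for every (c,r) with packed(c,r), inspected(c,r) ∧ coiled(c,r).
Restrictor pairs: (C1,R9) ✗  (C2,R1) ✓  (C3,R6) ✓  (C4,R6) ✓  (C5,R8) ✓  (C6,R9) ✓
Counterexamples (restrictor pairs failing the scope): 1.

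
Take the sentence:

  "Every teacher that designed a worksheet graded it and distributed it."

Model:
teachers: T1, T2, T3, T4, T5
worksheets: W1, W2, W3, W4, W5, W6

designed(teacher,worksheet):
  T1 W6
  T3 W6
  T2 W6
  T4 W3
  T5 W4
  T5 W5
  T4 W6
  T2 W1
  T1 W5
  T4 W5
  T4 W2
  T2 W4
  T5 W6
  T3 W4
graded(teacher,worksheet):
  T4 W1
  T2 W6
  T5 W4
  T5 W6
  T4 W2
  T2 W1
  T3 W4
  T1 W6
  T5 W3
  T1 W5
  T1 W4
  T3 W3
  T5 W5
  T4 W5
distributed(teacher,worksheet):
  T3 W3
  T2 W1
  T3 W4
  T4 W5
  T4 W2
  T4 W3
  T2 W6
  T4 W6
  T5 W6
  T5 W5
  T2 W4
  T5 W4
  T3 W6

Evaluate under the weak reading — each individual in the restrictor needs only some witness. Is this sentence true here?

False

"it" takes "a worksheet" as antecedent — a donkey pronoun bound across the clause boundary.
Weak reading: every teacher t with some designed-worksheet has at least one designed-worksheet w such that graded(t,w) ∧ distributed(t,w).
Per teacher: T1:✗  T2:✓  T3:✓  T4:✓  T5:✓
T1 has no witness among its designed-worksheets.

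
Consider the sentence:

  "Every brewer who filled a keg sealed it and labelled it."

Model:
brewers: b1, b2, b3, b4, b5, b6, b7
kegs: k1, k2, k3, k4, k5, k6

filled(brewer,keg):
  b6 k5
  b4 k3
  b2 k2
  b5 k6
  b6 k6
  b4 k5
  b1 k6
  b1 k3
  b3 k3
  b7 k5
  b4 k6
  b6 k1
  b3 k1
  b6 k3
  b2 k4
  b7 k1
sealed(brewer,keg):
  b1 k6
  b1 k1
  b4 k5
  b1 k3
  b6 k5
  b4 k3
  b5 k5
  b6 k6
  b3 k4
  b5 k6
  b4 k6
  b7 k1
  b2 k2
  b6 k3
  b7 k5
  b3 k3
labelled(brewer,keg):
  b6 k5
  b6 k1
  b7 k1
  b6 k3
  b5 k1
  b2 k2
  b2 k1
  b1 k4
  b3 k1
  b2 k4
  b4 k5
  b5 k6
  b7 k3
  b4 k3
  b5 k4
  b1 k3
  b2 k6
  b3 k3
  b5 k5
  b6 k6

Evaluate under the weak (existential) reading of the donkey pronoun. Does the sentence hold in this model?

True

"it" takes "a keg" as antecedent — a donkey pronoun bound across the clause boundary.
Weak reading: every brewer b with some filled-keg has at least one filled-keg k such that sealed(b,k) ∧ labelled(b,k).
Per brewer: b1:✓  b2:✓  b3:✓  b4:✓  b5:✓  b6:✓  b7:✓
Every brewer in the restrictor has a witness.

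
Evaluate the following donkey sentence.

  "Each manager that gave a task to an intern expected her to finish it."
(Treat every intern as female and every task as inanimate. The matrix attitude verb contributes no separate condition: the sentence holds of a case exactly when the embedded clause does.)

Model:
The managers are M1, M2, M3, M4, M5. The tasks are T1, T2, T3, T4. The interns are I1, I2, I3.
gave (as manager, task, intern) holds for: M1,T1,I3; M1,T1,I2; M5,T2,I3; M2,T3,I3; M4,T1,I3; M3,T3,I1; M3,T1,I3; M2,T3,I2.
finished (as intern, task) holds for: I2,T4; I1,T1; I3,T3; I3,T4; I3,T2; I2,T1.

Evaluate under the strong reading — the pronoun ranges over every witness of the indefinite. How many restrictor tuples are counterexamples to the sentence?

5

"her" takes "an intern" as antecedent and "it" takes "a task"; both are donkey pronouns co-varying with the restrictor.
Strong reading: for every (m,t,i) with gave(m,t,i), finished(i,t).
Restrictor triples: (M1,T1,I2)→finished(I2,T1) ✓  (M1,T1,I3)→finished(I3,T1) ✗  (M2,T3,I2)→finished(I2,T3) ✗  (M2,T3,I3)→finished(I3,T3) ✓  (M3,T1,I3)→finished(I3,T1) ✗  (M3,T3,I1)→finished(I1,T3) ✗  (M4,T1,I3)→finished(I3,T1) ✗  (M5,T2,I3)→finished(I3,T2) ✓
Counterexamples (restrictor triples failing the scope): 5.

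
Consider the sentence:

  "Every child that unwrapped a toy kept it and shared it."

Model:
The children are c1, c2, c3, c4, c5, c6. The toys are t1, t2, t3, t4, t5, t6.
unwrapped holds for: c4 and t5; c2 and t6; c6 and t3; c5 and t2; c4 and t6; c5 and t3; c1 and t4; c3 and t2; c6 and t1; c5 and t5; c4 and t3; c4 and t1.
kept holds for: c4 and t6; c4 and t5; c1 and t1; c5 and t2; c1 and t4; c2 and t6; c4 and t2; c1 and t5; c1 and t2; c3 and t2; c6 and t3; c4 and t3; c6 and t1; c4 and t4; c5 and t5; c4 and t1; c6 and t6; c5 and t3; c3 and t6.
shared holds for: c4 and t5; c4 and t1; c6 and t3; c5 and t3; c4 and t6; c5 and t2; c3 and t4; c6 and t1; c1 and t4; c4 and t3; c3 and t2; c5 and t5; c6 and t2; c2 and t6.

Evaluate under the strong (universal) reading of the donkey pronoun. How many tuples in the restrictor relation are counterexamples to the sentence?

0

"it" takes "a toy" as antecedent — a donkey pronoun bound across the clause boundary.
Strong reading: for every (c,t) with unwrapped(c,t), kept(c,t) ∧ shared(c,t).
Restrictor pairs: (c1,t4) ✓  (c2,t6) ✓  (c3,t2) ✓  (c4,t1) ✓  (c4,t3) ✓  (c4,t5) ✓  (c4,t6) ✓  (c5,t2) ✓  (c5,t3) ✓  (c5,t5) ✓  (c6,t1) ✓  (c6,t3) ✓
Counterexamples (restrictor pairs failing the scope): 0.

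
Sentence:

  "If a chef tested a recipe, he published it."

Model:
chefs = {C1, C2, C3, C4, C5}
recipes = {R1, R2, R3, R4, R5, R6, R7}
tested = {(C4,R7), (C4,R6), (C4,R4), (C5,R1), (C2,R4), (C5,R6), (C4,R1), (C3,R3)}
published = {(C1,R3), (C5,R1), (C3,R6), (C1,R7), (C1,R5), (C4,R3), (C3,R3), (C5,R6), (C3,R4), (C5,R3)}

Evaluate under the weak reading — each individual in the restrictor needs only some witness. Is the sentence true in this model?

False

"it" takes "a recipe" as antecedent — a donkey pronoun bound across the clause boundary.
Weak reading: every chef c with some tested-recipe has at least one tested-recipe r such that published(c,r).
Per chef: C2:✗  C3:✓  C4:✗  C5:✓
C2 has no witness among its tested-recipes.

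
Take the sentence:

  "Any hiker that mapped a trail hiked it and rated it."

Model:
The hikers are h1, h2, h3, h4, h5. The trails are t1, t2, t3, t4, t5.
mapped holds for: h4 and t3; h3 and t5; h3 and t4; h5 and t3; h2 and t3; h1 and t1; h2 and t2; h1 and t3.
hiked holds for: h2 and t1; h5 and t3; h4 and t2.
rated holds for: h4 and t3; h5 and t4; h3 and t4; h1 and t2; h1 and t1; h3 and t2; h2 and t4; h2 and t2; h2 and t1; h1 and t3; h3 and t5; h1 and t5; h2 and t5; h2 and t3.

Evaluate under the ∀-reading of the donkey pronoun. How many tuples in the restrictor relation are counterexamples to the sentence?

8

"it" takes "a trail" as antecedent — a donkey pronoun bound across the clause boundary.
Strong reading: for every (h,t) with mapped(h,t), hiked(h,t) ∧ rated(h,t).
Restrictor pairs: (h1,t1) ✗  (h1,t3) ✗  (h2,t2) ✗  (h2,t3) ✗  (h3,t4) ✗  (h3,t5) ✗  (h4,t3) ✗  (h5,t3) ✗
Counterexamples (restrictor pairs failing the scope): 8.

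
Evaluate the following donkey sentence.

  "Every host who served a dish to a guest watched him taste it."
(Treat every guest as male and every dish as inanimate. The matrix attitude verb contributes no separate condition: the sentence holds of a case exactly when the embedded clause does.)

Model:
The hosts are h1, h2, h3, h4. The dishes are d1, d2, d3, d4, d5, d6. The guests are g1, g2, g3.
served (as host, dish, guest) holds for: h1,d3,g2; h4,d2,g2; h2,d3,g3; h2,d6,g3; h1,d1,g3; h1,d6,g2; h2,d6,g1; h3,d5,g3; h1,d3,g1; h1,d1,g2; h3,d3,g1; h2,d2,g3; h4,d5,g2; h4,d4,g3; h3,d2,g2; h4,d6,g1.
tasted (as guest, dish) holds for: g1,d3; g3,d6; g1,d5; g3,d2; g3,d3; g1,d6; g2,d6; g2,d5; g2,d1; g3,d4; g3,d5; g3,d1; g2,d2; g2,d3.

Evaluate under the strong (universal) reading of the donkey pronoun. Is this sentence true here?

True

"him" takes "a guest" as antecedent and "it" takes "a dish"; both are donkey pronouns co-varying with the restrictor.
Strong reading: for every (h,d,g) with served(h,d,g), tasted(g,d).
Restrictor triples: (h1,d1,g2)→tasted(g2,d1) ✓  (h1,d1,g3)→tasted(g3,d1) ✓  (h1,d3,g1)→tasted(g1,d3) ✓  (h1,d3,g2)→tasted(g2,d3) ✓  (h1,d6,g2)→tasted(g2,d6) ✓  (h2,d2,g3)→tasted(g3,d2) ✓  (h2,d3,g3)→tasted(g3,d3) ✓  (h2,d6,g1)→tasted(g1,d6) ✓  (h2,d6,g3)→tasted(g3,d6) ✓  (h3,d2,g2)→tasted(g2,d2) ✓  (h3,d3,g1)→tasted(g1,d3) ✓  (h3,d5,g3)→tasted(g3,d5) ✓  (h4,d2,g2)→tasted(g2,d2) ✓  (h4,d4,g3)→tasted(g3,d4) ✓  (h4,d5,g2)→tasted(g2,d5) ✓  (h4,d6,g1)→tasted(g1,d6) ✓
Every restrictor triple satisfies the scope.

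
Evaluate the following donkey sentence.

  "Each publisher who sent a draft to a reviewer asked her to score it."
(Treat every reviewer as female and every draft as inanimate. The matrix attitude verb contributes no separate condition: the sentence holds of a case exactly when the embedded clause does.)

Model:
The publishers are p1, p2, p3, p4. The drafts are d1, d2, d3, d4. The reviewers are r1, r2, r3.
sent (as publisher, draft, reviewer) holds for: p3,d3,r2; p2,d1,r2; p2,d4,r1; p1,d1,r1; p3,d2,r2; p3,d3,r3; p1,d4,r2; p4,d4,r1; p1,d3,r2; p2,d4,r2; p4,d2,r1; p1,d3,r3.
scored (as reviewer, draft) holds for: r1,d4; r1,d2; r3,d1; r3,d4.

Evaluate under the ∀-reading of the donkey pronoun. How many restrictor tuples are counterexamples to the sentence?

9

"her" takes "a reviewer" as antecedent and "it" takes "a draft"; both are donkey pronouns co-varying with the restrictor.
Strong reading: for every (p,d,r) with sent(p,d,r), scored(r,d).
Restrictor triples: (p1,d1,r1)→scored(r1,d1) ✗  (p1,d3,r2)→scored(r2,d3) ✗  (p1,d3,r3)→scored(r3,d3) ✗  (p1,d4,r2)→scored(r2,d4) ✗  (p2,d1,r2)→scored(r2,d1) ✗  (p2,d4,r1)→scored(r1,d4) ✓  (p2,d4,r2)→scored(r2,d4) ✗  (p3,d2,r2)→scored(r2,d2) ✗  (p3,d3,r2)→scored(r2,d3) ✗  (p3,d3,r3)→scored(r3,d3) ✗  (p4,d2,r1)→scored(r1,d2) ✓  (p4,d4,r1)→scored(r1,d4) ✓
Counterexamples (restrictor triples failing the scope): 9.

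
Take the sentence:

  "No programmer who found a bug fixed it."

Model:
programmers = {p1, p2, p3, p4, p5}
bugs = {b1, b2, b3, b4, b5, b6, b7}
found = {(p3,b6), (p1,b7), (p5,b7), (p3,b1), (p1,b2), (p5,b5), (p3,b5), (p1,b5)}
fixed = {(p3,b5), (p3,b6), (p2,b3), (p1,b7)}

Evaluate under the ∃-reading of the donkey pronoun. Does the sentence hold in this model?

"it" takes "a bug" as antecedent — a donkey pronoun bound across the clause boundary.
Truth condition: for no (p,b) with found(p,b) does fixed(p,b) hold.
Restrictor pairs — does the scope hold? (p1,b2):fails  (p1,b5):fails  (p1,b7):holds  (p3,b1):fails  (p3,b5):holds  (p3,b6):holds  (p5,b5):fails  (p5,b7):fails
Scope holds for 3 pair(s), so the sentence is false.

False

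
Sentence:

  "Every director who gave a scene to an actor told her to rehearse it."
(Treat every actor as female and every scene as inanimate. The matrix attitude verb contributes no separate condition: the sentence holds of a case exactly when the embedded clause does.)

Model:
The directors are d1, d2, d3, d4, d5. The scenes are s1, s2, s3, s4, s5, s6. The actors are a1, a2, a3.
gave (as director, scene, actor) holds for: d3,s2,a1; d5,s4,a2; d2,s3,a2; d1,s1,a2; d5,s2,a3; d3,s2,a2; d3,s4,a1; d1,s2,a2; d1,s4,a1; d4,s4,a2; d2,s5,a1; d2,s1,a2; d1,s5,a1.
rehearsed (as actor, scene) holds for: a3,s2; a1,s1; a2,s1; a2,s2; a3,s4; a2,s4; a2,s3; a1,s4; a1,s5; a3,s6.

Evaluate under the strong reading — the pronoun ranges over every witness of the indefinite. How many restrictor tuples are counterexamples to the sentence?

"her" takes "an actor" as antecedent and "it" takes "a scene"; both are donkey pronouns co-varying with the restrictor.
Strong reading: for every (d,s,a) with gave(d,s,a), rehearsed(a,s).
Restrictor triples: (d1,s1,a2)→rehearsed(a2,s1) ✓  (d1,s2,a2)→rehearsed(a2,s2) ✓  (d1,s4,a1)→rehearsed(a1,s4) ✓  (d1,s5,a1)→rehearsed(a1,s5) ✓  (d2,s1,a2)→rehearsed(a2,s1) ✓  (d2,s3,a2)→rehearsed(a2,s3) ✓  (d2,s5,a1)→rehearsed(a1,s5) ✓  (d3,s2,a1)→rehearsed(a1,s2) ✗  (d3,s2,a2)→rehearsed(a2,s2) ✓  (d3,s4,a1)→rehearsed(a1,s4) ✓  (d4,s4,a2)→rehearsed(a2,s4) ✓  (d5,s2,a3)→rehearsed(a3,s2) ✓  (d5,s4,a2)→rehearsed(a2,s4) ✓
Counterexamples (restrictor triples failing the scope): 1.

1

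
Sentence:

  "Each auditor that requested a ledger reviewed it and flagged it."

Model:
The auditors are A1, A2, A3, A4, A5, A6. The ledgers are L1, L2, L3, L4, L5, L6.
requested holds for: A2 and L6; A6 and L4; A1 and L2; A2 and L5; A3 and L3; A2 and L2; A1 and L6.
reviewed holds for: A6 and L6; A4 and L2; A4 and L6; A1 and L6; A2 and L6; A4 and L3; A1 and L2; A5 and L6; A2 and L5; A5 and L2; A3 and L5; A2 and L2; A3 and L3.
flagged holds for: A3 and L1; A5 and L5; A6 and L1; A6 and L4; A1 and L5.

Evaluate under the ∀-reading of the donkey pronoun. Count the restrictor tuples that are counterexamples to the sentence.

7

"it" takes "a ledger" as antecedent — a donkey pronoun bound across the clause boundary.
Strong reading: for every (a,l) with requested(a,l), reviewed(a,l) ∧ flagged(a,l).
Restrictor pairs: (A1,L2) ✗  (A1,L6) ✗  (A2,L2) ✗  (A2,L5) ✗  (A2,L6) ✗  (A3,L3) ✗  (A6,L4) ✗
Counterexamples (restrictor pairs failing the scope): 7.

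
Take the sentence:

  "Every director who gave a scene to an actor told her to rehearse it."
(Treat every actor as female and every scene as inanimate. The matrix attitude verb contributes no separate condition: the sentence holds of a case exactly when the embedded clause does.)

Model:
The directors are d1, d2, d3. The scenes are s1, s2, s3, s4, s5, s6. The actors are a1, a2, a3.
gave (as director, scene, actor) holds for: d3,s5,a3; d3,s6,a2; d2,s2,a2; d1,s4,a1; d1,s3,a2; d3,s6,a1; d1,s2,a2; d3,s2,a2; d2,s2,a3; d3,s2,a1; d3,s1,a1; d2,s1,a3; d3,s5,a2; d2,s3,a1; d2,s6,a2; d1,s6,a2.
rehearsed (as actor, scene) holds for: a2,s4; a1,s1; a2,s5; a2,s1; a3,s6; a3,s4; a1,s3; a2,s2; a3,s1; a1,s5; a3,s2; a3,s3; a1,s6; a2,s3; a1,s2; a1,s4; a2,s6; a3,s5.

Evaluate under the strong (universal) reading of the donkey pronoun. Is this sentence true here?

True

"her" takes "an actor" as antecedent and "it" takes "a scene"; both are donkey pronouns co-varying with the restrictor.
Strong reading: for every (d,s,a) with gave(d,s,a), rehearsed(a,s).
Restrictor triples: (d1,s2,a2)→rehearsed(a2,s2) ✓  (d1,s3,a2)→rehearsed(a2,s3) ✓  (d1,s4,a1)→rehearsed(a1,s4) ✓  (d1,s6,a2)→rehearsed(a2,s6) ✓  (d2,s1,a3)→rehearsed(a3,s1) ✓  (d2,s2,a2)→rehearsed(a2,s2) ✓  (d2,s2,a3)→rehearsed(a3,s2) ✓  (d2,s3,a1)→rehearsed(a1,s3) ✓  (d2,s6,a2)→rehearsed(a2,s6) ✓  (d3,s1,a1)→rehearsed(a1,s1) ✓  (d3,s2,a1)→rehearsed(a1,s2) ✓  (d3,s2,a2)→rehearsed(a2,s2) ✓  (d3,s5,a2)→rehearsed(a2,s5) ✓  (d3,s5,a3)→rehearsed(a3,s5) ✓  (d3,s6,a1)→rehearsed(a1,s6) ✓  (d3,s6,a2)→rehearsed(a2,s6) ✓
Every restrictor triple satisfies the scope.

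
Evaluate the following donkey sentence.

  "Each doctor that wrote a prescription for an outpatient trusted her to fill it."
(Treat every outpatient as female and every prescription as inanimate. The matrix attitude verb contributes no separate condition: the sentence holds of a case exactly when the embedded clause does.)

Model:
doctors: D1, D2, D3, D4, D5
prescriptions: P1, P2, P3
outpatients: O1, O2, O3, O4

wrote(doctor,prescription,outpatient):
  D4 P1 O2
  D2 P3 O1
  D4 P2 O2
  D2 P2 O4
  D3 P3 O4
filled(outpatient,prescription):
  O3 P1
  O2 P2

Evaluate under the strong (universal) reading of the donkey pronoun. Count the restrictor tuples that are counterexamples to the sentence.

"her" takes "an outpatient" as antecedent and "it" takes "a prescription"; both are donkey pronouns co-varying with the restrictor.
Strong reading: for every (d,p,o) with wrote(d,p,o), filled(o,p).
Restrictor triples: (D2,P2,O4)→filled(O4,P2) ✗  (D2,P3,O1)→filled(O1,P3) ✗  (D3,P3,O4)→filled(O4,P3) ✗  (D4,P1,O2)→filled(O2,P1) ✗  (D4,P2,O2)→filled(O2,P2) ✓
Counterexamples (restrictor triples failing the scope): 4.

4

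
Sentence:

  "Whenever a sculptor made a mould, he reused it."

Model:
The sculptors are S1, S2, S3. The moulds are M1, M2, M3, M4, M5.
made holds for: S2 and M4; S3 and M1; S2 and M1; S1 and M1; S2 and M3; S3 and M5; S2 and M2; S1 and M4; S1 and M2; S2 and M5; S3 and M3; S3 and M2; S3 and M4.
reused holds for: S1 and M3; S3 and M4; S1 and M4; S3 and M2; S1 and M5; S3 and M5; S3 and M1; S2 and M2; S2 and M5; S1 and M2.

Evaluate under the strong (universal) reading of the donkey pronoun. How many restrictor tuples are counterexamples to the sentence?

"it" takes "a mould" as antecedent — a donkey pronoun bound across the clause boundary.
Strong reading: for every (s,m) with made(s,m), reused(s,m).
Restrictor pairs: (S1,M1) ✗  (S1,M2) ✓  (S1,M4) ✓  (S2,M1) ✗  (S2,M2) ✓  (S2,M3) ✗  (S2,M4) ✗  (S2,M5) ✓  (S3,M1) ✓  (S3,M2) ✓  (S3,M3) ✗  (S3,M4) ✓  (S3,M5) ✓
Counterexamples (restrictor pairs failing the scope): 5.

5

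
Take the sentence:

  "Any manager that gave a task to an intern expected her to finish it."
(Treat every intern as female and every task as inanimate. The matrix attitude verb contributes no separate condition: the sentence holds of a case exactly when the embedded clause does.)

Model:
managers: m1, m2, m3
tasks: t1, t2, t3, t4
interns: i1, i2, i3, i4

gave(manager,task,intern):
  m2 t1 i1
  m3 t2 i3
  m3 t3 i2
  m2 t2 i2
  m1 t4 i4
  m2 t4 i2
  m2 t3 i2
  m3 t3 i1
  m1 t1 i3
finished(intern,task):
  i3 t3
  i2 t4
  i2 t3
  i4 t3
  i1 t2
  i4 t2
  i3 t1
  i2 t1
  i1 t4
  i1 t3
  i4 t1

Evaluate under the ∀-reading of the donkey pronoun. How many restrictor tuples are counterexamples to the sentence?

"her" takes "an intern" as antecedent and "it" takes "a task"; both are donkey pronouns co-varying with the restrictor.
Strong reading: for every (m,t,i) with gave(m,t,i), finished(i,t).
Restrictor triples: (m1,t1,i3)→finished(i3,t1) ✓  (m1,t4,i4)→finished(i4,t4) ✗  (m2,t1,i1)→finished(i1,t1) ✗  (m2,t2,i2)→finished(i2,t2) ✗  (m2,t3,i2)→finished(i2,t3) ✓  (m2,t4,i2)→finished(i2,t4) ✓  (m3,t2,i3)→finished(i3,t2) ✗  (m3,t3,i1)→finished(i1,t3) ✓  (m3,t3,i2)→finished(i2,t3) ✓
Counterexamples (restrictor triples failing the scope): 4.

4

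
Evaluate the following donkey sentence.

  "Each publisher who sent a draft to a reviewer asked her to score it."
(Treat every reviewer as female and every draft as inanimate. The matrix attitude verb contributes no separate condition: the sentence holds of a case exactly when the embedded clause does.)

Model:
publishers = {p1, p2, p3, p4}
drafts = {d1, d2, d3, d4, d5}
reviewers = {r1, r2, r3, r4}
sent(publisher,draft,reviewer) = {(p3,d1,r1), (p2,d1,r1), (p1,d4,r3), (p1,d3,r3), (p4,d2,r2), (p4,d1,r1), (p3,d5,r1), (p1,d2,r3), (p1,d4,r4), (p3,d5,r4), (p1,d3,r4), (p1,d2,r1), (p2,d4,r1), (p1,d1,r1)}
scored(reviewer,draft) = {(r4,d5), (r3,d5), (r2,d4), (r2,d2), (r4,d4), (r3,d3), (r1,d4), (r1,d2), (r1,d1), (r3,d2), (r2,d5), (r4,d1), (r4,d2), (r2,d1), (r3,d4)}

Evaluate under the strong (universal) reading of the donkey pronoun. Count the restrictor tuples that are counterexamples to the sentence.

2

"her" takes "a reviewer" as antecedent and "it" takes "a draft"; both are donkey pronouns co-varying with the restrictor.
Strong reading: for every (p,d,r) with sent(p,d,r), scored(r,d).
Restrictor triples: (p1,d1,r1)→scored(r1,d1) ✓  (p1,d2,r1)→scored(r1,d2) ✓  (p1,d2,r3)→scored(r3,d2) ✓  (p1,d3,r3)→scored(r3,d3) ✓  (p1,d3,r4)→scored(r4,d3) ✗  (p1,d4,r3)→scored(r3,d4) ✓  (p1,d4,r4)→scored(r4,d4) ✓  (p2,d1,r1)→scored(r1,d1) ✓  (p2,d4,r1)→scored(r1,d4) ✓  (p3,d1,r1)→scored(r1,d1) ✓  (p3,d5,r1)→scored(r1,d5) ✗  (p3,d5,r4)→scored(r4,d5) ✓  (p4,d1,r1)→scored(r1,d1) ✓  (p4,d2,r2)→scored(r2,d2) ✓
Counterexamples (restrictor triples failing the scope): 2.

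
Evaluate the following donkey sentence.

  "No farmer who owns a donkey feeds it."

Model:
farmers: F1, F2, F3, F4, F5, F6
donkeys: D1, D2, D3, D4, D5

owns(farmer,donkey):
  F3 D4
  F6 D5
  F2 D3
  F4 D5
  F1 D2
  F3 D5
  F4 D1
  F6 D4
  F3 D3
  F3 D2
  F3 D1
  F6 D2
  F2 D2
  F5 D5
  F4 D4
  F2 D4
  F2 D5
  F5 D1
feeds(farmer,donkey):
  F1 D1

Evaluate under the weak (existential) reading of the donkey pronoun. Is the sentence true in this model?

"it" takes "a donkey" as antecedent — a donkey pronoun bound across the clause boundary.
Truth condition: for no (f,d) with owns(f,d) does feeds(f,d) hold.
Restrictor pairs — does the scope hold? (F1,D2):fails  (F2,D2):fails  (F2,D3):fails  (F2,D4):fails  (F2,D5):fails  (F3,D1):fails  (F3,D2):fails  (F3,D3):fails  (F3,D4):fails  (F3,D5):fails  (F4,D1):fails  (F4,D4):fails  (F4,D5):fails  (F5,D1):fails  (F5,D5):fails  (F6,D2):fails  (F6,D4):fails  (F6,D5):fails
Scope holds for no restrictor pair, so the sentence is true.

True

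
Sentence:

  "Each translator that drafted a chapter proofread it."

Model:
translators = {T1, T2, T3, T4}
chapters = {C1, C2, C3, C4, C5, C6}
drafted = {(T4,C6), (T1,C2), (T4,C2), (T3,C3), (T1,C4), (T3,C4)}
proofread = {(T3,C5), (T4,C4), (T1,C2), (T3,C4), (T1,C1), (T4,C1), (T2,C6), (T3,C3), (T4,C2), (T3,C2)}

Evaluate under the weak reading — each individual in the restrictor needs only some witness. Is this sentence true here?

True

"it" takes "a chapter" as antecedent — a donkey pronoun bound across the clause boundary.
Weak reading: every translator t with some drafted-chapter has at least one drafted-chapter c such that proofread(t,c).
Per translator: T1:✓  T3:✓  T4:✓
Every translator in the restrictor has a witness.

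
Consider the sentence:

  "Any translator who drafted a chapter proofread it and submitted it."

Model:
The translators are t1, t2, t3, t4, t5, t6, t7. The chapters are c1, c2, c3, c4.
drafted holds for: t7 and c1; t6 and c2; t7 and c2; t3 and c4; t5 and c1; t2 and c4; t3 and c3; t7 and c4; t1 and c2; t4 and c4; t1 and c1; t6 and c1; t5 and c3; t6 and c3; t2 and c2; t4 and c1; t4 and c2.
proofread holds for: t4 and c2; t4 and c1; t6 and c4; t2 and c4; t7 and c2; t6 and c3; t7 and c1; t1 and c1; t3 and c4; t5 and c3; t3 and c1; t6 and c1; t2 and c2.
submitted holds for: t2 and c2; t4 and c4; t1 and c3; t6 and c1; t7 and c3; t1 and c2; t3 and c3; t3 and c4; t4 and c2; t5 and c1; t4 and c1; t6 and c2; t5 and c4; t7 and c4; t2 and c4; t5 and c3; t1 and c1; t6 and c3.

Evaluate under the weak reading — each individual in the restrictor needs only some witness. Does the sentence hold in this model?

False

"it" takes "a chapter" as antecedent — a donkey pronoun bound across the clause boundary.
Weak reading: every translator t with some drafted-chapter has at least one drafted-chapter c such that proofread(t,c) ∧ submitted(t,c).
Per translator: t1:✓  t2:✓  t3:✓  t4:✓  t5:✓  t6:✓  t7:✗
t7 has no witness among its drafted-chapters.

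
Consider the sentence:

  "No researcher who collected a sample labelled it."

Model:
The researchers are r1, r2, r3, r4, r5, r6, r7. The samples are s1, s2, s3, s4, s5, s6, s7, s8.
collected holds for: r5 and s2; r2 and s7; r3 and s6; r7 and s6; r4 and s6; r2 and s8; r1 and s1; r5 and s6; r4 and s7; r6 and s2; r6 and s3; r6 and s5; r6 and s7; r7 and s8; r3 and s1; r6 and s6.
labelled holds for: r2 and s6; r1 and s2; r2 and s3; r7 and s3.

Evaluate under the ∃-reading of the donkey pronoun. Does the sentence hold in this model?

"it" takes "a sample" as antecedent — a donkey pronoun bound across the clause boundary.
Truth condition: for no (r,s) with collected(r,s) does labelled(r,s) hold.
Restrictor pairs — does the scope hold? (r1,s1):fails  (r2,s7):fails  (r2,s8):fails  (r3,s1):fails  (r3,s6):fails  (r4,s6):fails  (r4,s7):fails  (r5,s2):fails  (r5,s6):fails  (r6,s2):fails  (r6,s3):fails  (r6,s5):fails  (r6,s6):fails  (r6,s7):fails  (r7,s6):fails  (r7,s8):fails
Scope holds for no restrictor pair, so the sentence is true.

True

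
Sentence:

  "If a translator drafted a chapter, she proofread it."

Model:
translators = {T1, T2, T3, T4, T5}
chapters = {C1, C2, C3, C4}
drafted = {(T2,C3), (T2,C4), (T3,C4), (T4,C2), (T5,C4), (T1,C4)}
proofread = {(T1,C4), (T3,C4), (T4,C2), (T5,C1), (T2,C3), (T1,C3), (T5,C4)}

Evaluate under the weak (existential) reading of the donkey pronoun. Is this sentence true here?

True

"it" takes "a chapter" as antecedent — a donkey pronoun bound across the clause boundary.
Weak reading: every translator t with some drafted-chapter has at least one drafted-chapter c such that proofread(t,c).
Per translator: T1:✓  T2:✓  T3:✓  T4:✓  T5:✓
Every translator in the restrictor has a witness.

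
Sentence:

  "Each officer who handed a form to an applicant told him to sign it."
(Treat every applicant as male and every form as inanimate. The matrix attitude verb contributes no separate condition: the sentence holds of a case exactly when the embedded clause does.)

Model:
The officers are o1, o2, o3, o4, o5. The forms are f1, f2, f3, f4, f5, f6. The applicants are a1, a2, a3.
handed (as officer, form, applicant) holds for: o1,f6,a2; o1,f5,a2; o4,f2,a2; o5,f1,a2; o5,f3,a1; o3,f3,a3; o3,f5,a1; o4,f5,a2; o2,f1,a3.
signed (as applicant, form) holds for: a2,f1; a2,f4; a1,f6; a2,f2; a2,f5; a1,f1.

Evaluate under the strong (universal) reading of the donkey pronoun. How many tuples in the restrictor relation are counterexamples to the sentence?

5

"him" takes "an applicant" as antecedent and "it" takes "a form"; both are donkey pronouns co-varying with the restrictor.
Strong reading: for every (o,f,a) with handed(o,f,a), signed(a,f).
Restrictor triples: (o1,f5,a2)→signed(a2,f5) ✓  (o1,f6,a2)→signed(a2,f6) ✗  (o2,f1,a3)→signed(a3,f1) ✗  (o3,f3,a3)→signed(a3,f3) ✗  (o3,f5,a1)→signed(a1,f5) ✗  (o4,f2,a2)→signed(a2,f2) ✓  (o4,f5,a2)→signed(a2,f5) ✓  (o5,f1,a2)→signed(a2,f1) ✓  (o5,f3,a1)→signed(a1,f3) ✗
Counterexamples (restrictor triples failing the scope): 5.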